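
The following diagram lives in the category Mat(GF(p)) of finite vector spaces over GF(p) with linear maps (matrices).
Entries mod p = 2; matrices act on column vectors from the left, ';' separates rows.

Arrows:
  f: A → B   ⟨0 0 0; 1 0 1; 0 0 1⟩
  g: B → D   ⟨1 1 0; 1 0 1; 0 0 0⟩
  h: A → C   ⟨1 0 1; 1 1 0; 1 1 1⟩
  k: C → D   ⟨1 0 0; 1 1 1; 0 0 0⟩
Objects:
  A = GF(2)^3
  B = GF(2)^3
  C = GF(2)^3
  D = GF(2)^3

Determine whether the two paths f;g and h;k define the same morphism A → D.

Along f;g (path 1):
  e0=⟨1,0,0⟩ f→⟨0,1,0⟩ g→⟨1,0,0⟩
  e1=⟨0,1,0⟩ f→⟨0,0,0⟩ g→⟨0,0,0⟩
  e2=⟨0,0,1⟩ f→⟨0,1,1⟩ g→⟨1,1,0⟩
  ⟦path⟧₁ = ⟨1 0 1; 0 0 1; 0 0 0⟩
Along h;k (path 2):
  e0=⟨1,0,0⟩ h→⟨1,1,1⟩ k→⟨1,1,0⟩
  e1=⟨0,1,0⟩ h→⟨0,1,1⟩ k→⟨0,0,0⟩
  e2=⟨0,0,1⟩ h→⟨1,0,1⟩ k→⟨1,0,0⟩
  ⟦path⟧₂ = ⟨1 0 1; 1 0 0; 0 0 0⟩
Equal? distinct morphisms ✗

Answer: DOES NOT COMMUTE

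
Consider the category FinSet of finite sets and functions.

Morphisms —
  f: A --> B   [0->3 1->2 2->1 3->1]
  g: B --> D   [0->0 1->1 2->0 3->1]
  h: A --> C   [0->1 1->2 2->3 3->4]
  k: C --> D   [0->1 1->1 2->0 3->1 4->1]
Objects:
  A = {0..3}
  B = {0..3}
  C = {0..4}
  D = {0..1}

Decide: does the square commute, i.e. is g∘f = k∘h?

1) trace f;g:
  0 f-->3 g-->1
  1 f-->2 g-->0
  2 f-->1 g-->1
  3 f-->1 g-->1
  ⟦path⟧₁ = [0->1 1->0 2->1 3->1]
2) trace h;k:
  0 h-->1 k-->1
  1 h-->2 k-->0
  2 h-->3 k-->1
  3 h-->4 k-->1
  ⟦path⟧₂ = [0->1 1->0 2->1 3->1]
Equal? YES — commutes

Answer: COMMUTES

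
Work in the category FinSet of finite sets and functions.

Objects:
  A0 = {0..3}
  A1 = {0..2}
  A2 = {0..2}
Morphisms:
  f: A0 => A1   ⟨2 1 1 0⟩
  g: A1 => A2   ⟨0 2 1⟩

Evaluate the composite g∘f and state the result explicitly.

Answer: ⟨1 2 2 0⟩

Derivation:
  0 f=>2 g=>1
  1 f=>1 g=>2
  2 f=>1 g=>2
  3 f=>0 g=>0
result: ⟨1 2 2 0⟩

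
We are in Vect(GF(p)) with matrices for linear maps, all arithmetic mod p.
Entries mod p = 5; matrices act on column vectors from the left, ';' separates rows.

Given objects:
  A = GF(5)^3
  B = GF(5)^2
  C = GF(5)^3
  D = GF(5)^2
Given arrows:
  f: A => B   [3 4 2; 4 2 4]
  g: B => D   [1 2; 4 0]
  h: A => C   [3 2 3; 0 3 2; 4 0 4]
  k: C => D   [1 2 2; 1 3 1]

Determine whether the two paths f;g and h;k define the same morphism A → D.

Path 1 = f;g:
  e0=[1,0,0] f=>[3,4] g=>[1,2]
  e1=[0,1,0] f=>[4,2] g=>[3,1]
  e2=[0,0,1] f=>[2,4] g=>[0,3]
  result₁ = [1 3 0; 2 1 3]
Path 2 = h;k:
  e0=[1,0,0] h=>[3,0,4] k=>[1,2]
  e1=[0,1,0] h=>[2,3,0] k=>[3,1]
  e2=[0,0,1] h=>[3,2,4] k=>[0,3]
  result₂ = [1 3 0; 2 1 3]
Equal? same morphism ✓

Answer: COMMUTES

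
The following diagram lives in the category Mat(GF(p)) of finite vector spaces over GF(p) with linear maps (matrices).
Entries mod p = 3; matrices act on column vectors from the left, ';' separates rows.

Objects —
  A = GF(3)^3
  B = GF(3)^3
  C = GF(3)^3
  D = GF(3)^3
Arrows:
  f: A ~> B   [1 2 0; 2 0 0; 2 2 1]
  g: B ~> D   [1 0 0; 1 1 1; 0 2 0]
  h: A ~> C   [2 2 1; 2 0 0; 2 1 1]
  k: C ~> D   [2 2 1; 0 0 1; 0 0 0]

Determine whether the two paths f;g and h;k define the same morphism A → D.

Answer: DOES NOT COMMUTE

Work:
Path 1 = f;g:
  e0=(1,0,0) f~>(1,2,2) g~>(1,2,1)
  e1=(0,1,0) f~>(2,0,2) g~>(2,1,0)
  e2=(0,0,1) f~>(0,0,1) g~>(0,1,0)
  ⟦path⟧₁ = [1 2 0; 2 1 1; 1 0 0]
Path 2 = h;k:
  e0=(1,0,0) h~>(2,2,2) k~>(1,2,0)
  e1=(0,1,0) h~>(2,0,1) k~>(2,1,0)
  e2=(0,0,1) h~>(1,0,1) k~>(0,1,0)
  ⟦path⟧₂ = [1 2 0; 2 1 1; 0 0 0]
Equal? distinct morphisms ✗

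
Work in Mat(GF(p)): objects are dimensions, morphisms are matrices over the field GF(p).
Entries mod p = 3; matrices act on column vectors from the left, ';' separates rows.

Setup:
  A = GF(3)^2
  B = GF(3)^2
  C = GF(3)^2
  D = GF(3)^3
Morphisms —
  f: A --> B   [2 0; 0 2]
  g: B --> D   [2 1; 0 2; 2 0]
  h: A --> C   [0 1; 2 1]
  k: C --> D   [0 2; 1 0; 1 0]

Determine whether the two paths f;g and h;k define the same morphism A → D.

Answer: DOES NOT COMMUTE

Trace:
Path 1 = f;g:
  e0=⟨1,0⟩ f-->⟨2,0⟩ g-->⟨1,0,1⟩
  e1=⟨0,1⟩ f-->⟨0,2⟩ g-->⟨2,1,0⟩
  composite₁ = [1 2; 0 1; 1 0]
Path 2 = h;k:
  e0=⟨1,0⟩ h-->⟨0,2⟩ k-->⟨1,0,0⟩
  e1=⟨0,1⟩ h-->⟨1,1⟩ k-->⟨2,1,1⟩
  composite₂ = [1 2; 0 1; 0 1]
Equal? distinct morphisms ✗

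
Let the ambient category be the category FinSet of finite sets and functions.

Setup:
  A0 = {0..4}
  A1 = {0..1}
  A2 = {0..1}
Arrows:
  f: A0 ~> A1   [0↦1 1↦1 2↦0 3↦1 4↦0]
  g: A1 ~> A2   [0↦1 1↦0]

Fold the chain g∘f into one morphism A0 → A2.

  0 f~>1 g~>0
  1 f~>1 g~>0
  2 f~>0 g~>1
  3 f~>1 g~>0
  4 f~>0 g~>1
⟦path⟧: [0↦0 1↦0 2↦1 3↦0 4↦1]

Answer: [0↦0 1↦0 2↦1 3↦0 4↦1]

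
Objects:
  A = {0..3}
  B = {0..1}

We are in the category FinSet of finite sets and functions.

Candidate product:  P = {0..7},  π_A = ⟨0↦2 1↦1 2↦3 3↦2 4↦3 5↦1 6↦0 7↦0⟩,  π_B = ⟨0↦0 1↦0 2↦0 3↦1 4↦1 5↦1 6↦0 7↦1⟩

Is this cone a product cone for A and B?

Answer: VALID PRODUCT

Derivation:
|A|·|B| = 4·2 = 8;  |P| = 8
Check the pairing map k ↦ (π_A(k), π_B(k)):
  0 ↦ (2,0)
  1 ↦ (1,0)
  2 ↦ (3,0)
  3 ↦ (2,1)
  4 ↦ (3,1)
  5 ↦ (1,1)
  6 ↦ (0,0)
  7 ↦ (0,1)
distinct pairs in image: 8 / 8 needed
  → bijection onto A×B; projections well-typed.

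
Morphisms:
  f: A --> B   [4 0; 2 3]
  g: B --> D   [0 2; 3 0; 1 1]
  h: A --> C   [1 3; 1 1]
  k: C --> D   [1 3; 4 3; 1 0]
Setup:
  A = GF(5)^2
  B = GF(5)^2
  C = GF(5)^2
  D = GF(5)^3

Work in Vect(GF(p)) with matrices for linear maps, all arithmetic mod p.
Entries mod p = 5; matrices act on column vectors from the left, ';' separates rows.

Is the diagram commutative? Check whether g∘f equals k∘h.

Answer: COMMUTES

Work:
1) trace f;g:
  e0=⟨1,0⟩ f-->⟨4,2⟩ g-->⟨4,2,1⟩
  e1=⟨0,1⟩ f-->⟨0,3⟩ g-->⟨1,0,3⟩
  result₁ = [4 1; 2 0; 1 3]
2) trace h;k:
  e0=⟨1,0⟩ h-->⟨1,1⟩ k-->⟨4,2,1⟩
  e1=⟨0,1⟩ h-->⟨3,1⟩ k-->⟨1,0,3⟩
  result₂ = [4 1; 2 0; 1 3]
Equal? YES — commutes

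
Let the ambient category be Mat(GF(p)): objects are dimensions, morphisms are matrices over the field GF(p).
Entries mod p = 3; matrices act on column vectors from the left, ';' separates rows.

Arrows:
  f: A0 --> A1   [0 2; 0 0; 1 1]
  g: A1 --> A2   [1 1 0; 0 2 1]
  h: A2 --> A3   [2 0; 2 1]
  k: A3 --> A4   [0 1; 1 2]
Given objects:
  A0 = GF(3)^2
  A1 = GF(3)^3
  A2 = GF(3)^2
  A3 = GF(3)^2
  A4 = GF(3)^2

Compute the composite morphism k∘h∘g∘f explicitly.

  e0=⟨1,0⟩ f-->⟨0,0,1⟩ g-->⟨0,1⟩ h-->⟨0,1⟩ k-->⟨1,2⟩
  e1=⟨0,1⟩ f-->⟨2,0,1⟩ g-->⟨2,1⟩ h-->⟨1,2⟩ k-->⟨2,2⟩
result: [1 2; 2 2]

Answer: [1 2; 2 2]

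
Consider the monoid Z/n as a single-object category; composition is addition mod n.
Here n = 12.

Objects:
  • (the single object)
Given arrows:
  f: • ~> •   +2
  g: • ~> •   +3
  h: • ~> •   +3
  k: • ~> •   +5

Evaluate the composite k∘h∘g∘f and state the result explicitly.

  0 +2≡2 +3≡5 +3≡8 +5≡1  (mod 12)
result: +1

Answer: +1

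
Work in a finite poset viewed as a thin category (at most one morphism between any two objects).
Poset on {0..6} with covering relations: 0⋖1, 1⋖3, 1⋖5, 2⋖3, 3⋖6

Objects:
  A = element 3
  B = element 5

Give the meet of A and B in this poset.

{x : x⊑A ∧ x⊑B} = {0,1}  (A=3, B=5)
  0 ⊑ 1
  1 ⊑ 1
glb = 1

Answer: A∧B = 1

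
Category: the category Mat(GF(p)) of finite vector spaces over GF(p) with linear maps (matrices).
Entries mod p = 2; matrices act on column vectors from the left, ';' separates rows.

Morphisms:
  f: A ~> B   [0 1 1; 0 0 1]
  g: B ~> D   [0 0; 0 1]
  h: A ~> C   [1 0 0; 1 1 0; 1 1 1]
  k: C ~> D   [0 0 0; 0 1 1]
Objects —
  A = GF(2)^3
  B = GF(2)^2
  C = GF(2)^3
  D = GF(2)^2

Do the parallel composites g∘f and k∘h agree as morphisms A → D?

Along f;g (path 1):
  e0=[1,0,0] f~>[0,0] g~>[0,0]
  e1=[0,1,0] f~>[1,0] g~>[0,0]
  e2=[0,0,1] f~>[1,1] g~>[0,1]
  composite₁ = [0 0 0; 0 0 1]
Along h;k (path 2):
  e0=[1,0,0] h~>[1,1,1] k~>[0,0]
  e1=[0,1,0] h~>[0,1,1] k~>[0,0]
  e2=[0,0,1] h~>[0,0,1] k~>[0,1]
  composite₂ = [0 0 0; 0 0 1]
Equal? equal; square commutes

Answer: COMMUTES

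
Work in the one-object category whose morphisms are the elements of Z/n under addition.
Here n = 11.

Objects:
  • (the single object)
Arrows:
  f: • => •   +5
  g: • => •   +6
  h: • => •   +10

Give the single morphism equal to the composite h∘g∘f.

  0 +5≡5 +6≡0 +10≡10  (mod 11)
composite: +10

Answer: +10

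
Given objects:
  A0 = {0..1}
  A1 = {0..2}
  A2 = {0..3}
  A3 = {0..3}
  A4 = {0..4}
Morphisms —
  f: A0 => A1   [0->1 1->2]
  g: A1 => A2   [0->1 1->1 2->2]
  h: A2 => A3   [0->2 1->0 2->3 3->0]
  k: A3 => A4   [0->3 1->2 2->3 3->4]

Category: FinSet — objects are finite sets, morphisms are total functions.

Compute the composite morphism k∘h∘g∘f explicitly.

Answer: [0->3 1->4]

Derivation:
  0 f=>1 g=>1 h=>0 k=>3
  1 f=>2 g=>2 h=>3 k=>4
composite: [0->3 1->4]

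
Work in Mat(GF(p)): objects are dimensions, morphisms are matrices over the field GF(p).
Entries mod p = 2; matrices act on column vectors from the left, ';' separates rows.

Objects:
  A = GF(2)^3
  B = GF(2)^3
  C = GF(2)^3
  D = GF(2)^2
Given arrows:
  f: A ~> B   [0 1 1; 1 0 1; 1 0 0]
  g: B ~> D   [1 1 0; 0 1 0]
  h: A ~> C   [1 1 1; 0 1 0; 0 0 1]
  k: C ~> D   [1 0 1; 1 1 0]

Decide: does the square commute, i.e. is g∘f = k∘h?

Answer: COMMUTES

Derivation:
Along f;g (path 1):
  e0=⟨1,0,0⟩ f~>⟨0,1,1⟩ g~>⟨1,1⟩
  e1=⟨0,1,0⟩ f~>⟨1,0,0⟩ g~>⟨1,0⟩
  e2=⟨0,0,1⟩ f~>⟨1,1,0⟩ g~>⟨0,1⟩
  ⟦path⟧₁ = [1 1 0; 1 0 1]
Along h;k (path 2):
  e0=⟨1,0,0⟩ h~>⟨1,0,0⟩ k~>⟨1,1⟩
  e1=⟨0,1,0⟩ h~>⟨1,1,0⟩ k~>⟨1,0⟩
  e2=⟨0,0,1⟩ h~>⟨1,0,1⟩ k~>⟨0,1⟩
  ⟦path⟧₂ = [1 1 0; 1 0 1]
Equal? equal; square commutes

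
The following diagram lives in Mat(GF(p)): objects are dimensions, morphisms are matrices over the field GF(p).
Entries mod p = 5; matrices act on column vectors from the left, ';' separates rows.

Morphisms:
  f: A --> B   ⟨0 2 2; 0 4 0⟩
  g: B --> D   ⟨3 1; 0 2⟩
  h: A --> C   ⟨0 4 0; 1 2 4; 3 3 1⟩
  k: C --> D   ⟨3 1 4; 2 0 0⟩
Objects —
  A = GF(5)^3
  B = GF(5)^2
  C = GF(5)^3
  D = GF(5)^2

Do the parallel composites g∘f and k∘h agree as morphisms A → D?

Along f;g (path 1):
  e0=(1,0,0) f-->(0,0) g-->(0,0)
  e1=(0,1,0) f-->(2,4) g-->(0,3)
  e2=(0,0,1) f-->(2,0) g-->(1,0)
  result₁ = ⟨0 0 1; 0 3 0⟩
Along h;k (path 2):
  e0=(1,0,0) h-->(0,1,3) k-->(3,0)
  e1=(0,1,0) h-->(4,2,3) k-->(1,3)
  e2=(0,0,1) h-->(0,4,1) k-->(3,0)
  result₂ = ⟨3 1 3; 0 3 0⟩
Equal? distinct morphisms ✗

Answer: DOES NOT COMMUTE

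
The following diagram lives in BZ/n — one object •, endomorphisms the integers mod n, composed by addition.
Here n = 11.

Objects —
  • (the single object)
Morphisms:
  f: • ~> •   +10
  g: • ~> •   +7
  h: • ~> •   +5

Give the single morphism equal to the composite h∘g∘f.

  0 +10≡10 +7≡6 +5≡0  (mod 11)
composite: +0

Answer: +0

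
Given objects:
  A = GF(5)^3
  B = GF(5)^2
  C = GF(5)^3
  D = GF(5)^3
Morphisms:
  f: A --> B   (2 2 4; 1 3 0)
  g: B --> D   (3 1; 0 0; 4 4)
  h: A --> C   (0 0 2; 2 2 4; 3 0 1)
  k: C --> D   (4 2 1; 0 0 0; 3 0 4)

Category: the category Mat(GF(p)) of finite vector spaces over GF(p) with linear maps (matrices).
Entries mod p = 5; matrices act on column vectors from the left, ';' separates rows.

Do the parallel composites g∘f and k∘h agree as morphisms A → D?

Along f;g (path 1):
  e0=[1,0,0] f-->[2,1] g-->[2,0,2]
  e1=[0,1,0] f-->[2,3] g-->[4,0,0]
  e2=[0,0,1] f-->[4,0] g-->[2,0,1]
  composite₁ = (2 4 2; 0 0 0; 2 0 1)
Along h;k (path 2):
  e0=[1,0,0] h-->[0,2,3] k-->[2,0,2]
  e1=[0,1,0] h-->[0,2,0] k-->[4,0,0]
  e2=[0,0,1] h-->[2,4,1] k-->[2,0,0]
  composite₂ = (2 4 2; 0 0 0; 2 0 0)
Equal? distinct morphisms ✗

Answer: DOES NOT COMMUTE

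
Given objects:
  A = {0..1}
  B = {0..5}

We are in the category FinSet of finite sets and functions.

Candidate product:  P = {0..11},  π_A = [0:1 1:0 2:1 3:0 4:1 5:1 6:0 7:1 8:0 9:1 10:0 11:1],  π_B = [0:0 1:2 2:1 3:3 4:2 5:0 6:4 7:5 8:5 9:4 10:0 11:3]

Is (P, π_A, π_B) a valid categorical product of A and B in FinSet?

|A|·|B| = 2·6 = 12;  |P| = 12
Check the pairing map k ↦ (π_A(k), π_B(k)):
  0 : (1,0)
  1 : (0,2)
  2 : (1,1)
  3 : (0,3)
  4 : (1,2)
  5 : (1,0)  ✗ repeats pair of k=0
  6 : (0,4)
  7 : (1,5)
  8 : (0,5)
  9 : (1,4)
  10 : (0,0)
  11 : (1,3)
distinct pairs in image: 11 / 12 needed
  → (1,0) hit at k=0 and k=5

Answer: NOT A VALID PRODUCT — duplicate pair at indices 0,5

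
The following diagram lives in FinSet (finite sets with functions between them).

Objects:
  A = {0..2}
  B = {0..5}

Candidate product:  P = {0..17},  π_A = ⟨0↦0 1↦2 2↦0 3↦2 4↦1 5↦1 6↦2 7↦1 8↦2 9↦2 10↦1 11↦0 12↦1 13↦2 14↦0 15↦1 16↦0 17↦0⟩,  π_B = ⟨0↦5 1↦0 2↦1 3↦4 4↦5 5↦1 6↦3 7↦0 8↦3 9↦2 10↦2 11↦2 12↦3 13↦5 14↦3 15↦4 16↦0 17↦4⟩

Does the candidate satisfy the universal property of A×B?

Answer: NOT A VALID PRODUCT — duplicate pair at indices 6,8

Trace:
|A|·|B| = 3·6 = 18;  |P| = 18
Check the pairing map k ↦ (π_A(k), π_B(k)):
  0 ↦ (0,5)
  1 ↦ (2,0)
  2 ↦ (0,1)
  3 ↦ (2,4)
  4 ↦ (1,5)
  5 ↦ (1,1)
  6 ↦ (2,3)
  7 ↦ (1,0)
  8 ↦ (2,3)  ✗ repeats pair of k=6
  9 ↦ (2,2)
  10 ↦ (1,2)
  11 ↦ (0,2)
  12 ↦ (1,3)
  13 ↦ (2,5)
  14 ↦ (0,3)
  15 ↦ (1,4)
  16 ↦ (0,0)
  17 ↦ (0,4)
distinct pairs in image: 17 / 18 needed
  → (2,3) hit at k=6 and k=8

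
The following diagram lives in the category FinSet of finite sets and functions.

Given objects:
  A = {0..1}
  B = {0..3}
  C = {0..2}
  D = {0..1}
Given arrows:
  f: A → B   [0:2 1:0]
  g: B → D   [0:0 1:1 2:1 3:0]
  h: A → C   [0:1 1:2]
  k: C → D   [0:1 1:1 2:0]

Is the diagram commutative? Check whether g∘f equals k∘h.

Answer: COMMUTES

Derivation:
Along f;g (path 1):
  0 f→2 g→1
  1 f→0 g→0
  result₁ = [0:1 1:0]
Along h;k (path 2):
  0 h→1 k→1
  1 h→2 k→0
  result₂ = [0:1 1:0]
Equal? YES — commutes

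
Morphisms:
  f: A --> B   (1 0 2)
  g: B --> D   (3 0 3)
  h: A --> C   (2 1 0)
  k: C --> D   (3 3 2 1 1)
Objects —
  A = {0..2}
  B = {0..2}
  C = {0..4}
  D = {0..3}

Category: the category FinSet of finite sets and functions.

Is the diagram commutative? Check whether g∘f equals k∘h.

Answer: DOES NOT COMMUTE

Trace:
Along f;g (path 1):
  0 f-->1 g-->0
  1 f-->0 g-->3
  2 f-->2 g-->3
  ⟦path⟧₁ = (0 3 3)
Along h;k (path 2):
  0 h-->2 k-->2
  1 h-->1 k-->3
  2 h-->0 k-->3
  ⟦path⟧₂ = (2 3 3)
Equal? distinct morphisms ✗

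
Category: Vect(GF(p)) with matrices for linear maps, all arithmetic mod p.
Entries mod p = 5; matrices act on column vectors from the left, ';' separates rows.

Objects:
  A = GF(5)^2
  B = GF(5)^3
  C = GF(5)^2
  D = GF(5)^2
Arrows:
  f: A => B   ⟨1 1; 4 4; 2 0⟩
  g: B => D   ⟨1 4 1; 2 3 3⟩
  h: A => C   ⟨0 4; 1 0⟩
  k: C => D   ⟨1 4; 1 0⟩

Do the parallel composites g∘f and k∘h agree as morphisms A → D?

1) trace f;g:
  e0=(1,0) f=>(1,4,2) g=>(4,0)
  e1=(0,1) f=>(1,4,0) g=>(2,4)
  result₁ = ⟨4 2; 0 4⟩
2) trace h;k:
  e0=(1,0) h=>(0,1) k=>(4,0)
  e1=(0,1) h=>(4,0) k=>(4,4)
  result₂ = ⟨4 4; 0 4⟩
Equal? distinct morphisms ✗

Answer: DOES NOT COMMUTE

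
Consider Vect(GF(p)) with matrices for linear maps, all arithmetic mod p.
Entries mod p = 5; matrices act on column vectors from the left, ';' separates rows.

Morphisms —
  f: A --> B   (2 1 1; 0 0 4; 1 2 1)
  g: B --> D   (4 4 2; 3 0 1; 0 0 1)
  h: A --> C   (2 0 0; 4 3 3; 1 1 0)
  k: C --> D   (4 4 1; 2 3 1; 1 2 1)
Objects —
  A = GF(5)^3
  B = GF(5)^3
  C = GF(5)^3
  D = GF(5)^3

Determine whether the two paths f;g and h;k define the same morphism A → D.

Path 1 = f;g:
  e0=⟨1,0,0⟩ f-->⟨2,0,1⟩ g-->⟨0,2,1⟩
  e1=⟨0,1,0⟩ f-->⟨1,0,2⟩ g-->⟨3,0,2⟩
  e2=⟨0,0,1⟩ f-->⟨1,4,1⟩ g-->⟨2,4,1⟩
  composite₁ = (0 3 2; 2 0 4; 1 2 1)
Path 2 = h;k:
  e0=⟨1,0,0⟩ h-->⟨2,4,1⟩ k-->⟨0,2,1⟩
  e1=⟨0,1,0⟩ h-->⟨0,3,1⟩ k-->⟨3,0,2⟩
  e2=⟨0,0,1⟩ h-->⟨0,3,0⟩ k-->⟨2,4,1⟩
  composite₂ = (0 3 2; 2 0 4; 1 2 1)
Equal? same morphism ✓

Answer: COMMUTES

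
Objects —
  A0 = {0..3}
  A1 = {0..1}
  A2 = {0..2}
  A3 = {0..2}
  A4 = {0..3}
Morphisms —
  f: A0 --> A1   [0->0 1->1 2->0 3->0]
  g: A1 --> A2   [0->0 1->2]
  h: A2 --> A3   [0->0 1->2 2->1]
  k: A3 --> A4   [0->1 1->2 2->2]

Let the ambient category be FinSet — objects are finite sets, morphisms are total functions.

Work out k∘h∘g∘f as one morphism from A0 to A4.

Answer: [0->1 1->2 2->1 3->1]

Derivation:
  0 f-->0 g-->0 h-->0 k-->1
  1 f-->1 g-->2 h-->1 k-->2
  2 f-->0 g-->0 h-->0 k-->1
  3 f-->0 g-->0 h-->0 k-->1
⟦path⟧: [0->1 1->2 2->1 3->1]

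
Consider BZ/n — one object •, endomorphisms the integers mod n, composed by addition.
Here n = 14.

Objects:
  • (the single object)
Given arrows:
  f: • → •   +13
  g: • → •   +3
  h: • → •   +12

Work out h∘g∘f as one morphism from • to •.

  0 +13≡13 +3≡2 +12≡0  (mod 14)
composite: +0

Answer: +0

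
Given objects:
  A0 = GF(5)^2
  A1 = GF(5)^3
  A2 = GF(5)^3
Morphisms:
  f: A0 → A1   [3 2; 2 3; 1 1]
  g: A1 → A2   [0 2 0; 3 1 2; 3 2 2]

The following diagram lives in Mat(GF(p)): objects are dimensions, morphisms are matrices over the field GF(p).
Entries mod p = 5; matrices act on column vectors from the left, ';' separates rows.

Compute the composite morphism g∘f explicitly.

  e0=[1,0] f→[3,2,1] g→[4,3,0]
  e1=[0,1] f→[2,3,1] g→[1,1,4]
composite: [4 1; 3 1; 0 4]

Answer: [4 1; 3 1; 0 4]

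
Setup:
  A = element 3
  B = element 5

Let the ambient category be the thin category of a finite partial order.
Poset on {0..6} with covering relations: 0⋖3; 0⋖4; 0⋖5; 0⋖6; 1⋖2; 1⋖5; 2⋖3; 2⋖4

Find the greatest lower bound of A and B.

Answer: NO MEET EXISTS

Trace:
Lower bounds of A=3 and B=5: {0,1}
  maximal lower bounds 0 and 1 are incomparable: neither 0≤1 nor 1≤0
→ no greatest lower bound exists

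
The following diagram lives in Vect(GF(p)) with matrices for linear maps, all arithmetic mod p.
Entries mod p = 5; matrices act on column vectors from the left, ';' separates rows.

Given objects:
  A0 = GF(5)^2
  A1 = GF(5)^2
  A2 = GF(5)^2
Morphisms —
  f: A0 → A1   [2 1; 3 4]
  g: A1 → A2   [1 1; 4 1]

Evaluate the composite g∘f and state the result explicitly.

  e0=⟨1,0⟩ f→⟨2,3⟩ g→⟨0,1⟩
  e1=⟨0,1⟩ f→⟨1,4⟩ g→⟨0,3⟩
composite: [0 0; 1 3]

Answer: [0 0; 1 3]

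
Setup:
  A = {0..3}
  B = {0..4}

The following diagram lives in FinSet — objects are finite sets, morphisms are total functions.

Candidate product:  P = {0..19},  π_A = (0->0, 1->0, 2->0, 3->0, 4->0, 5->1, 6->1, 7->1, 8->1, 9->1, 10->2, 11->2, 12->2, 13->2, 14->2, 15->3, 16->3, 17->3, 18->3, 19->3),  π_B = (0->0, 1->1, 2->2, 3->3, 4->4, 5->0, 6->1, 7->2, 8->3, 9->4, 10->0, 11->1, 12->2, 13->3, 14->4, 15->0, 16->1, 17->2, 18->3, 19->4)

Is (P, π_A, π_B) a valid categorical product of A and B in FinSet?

|A|·|B| = 4·5 = 20;  |P| = 20
Check the pairing map k ↦ (π_A(k), π_B(k)):
  0 -> (0,0)
  1 -> (0,1)
  2 -> (0,2)
  3 -> (0,3)
  4 -> (0,4)
  5 -> (1,0)
  6 -> (1,1)
  7 -> (1,2)
  8 -> (1,3)
  9 -> (1,4)
  10 -> (2,0)
  11 -> (2,1)
  12 -> (2,2)
  13 -> (2,3)
  14 -> (2,4)
  15 -> (3,0)
  16 -> (3,1)
  17 -> (3,2)
  18 -> (3,3)
  19 -> (3,4)
distinct pairs in image: 20 / 20 needed
  → bijection onto A×B; projections well-typed.

Answer: VALID PRODUCT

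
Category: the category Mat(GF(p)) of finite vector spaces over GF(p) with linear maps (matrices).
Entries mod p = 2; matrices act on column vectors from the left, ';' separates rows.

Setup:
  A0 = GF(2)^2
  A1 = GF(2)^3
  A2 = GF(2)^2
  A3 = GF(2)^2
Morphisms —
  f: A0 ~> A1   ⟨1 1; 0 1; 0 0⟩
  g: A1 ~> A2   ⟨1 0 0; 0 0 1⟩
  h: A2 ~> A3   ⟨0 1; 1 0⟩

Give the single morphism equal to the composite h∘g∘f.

  e0=(1,0) f~>(1,0,0) g~>(1,0) h~>(0,1)
  e1=(0,1) f~>(1,1,0) g~>(1,0) h~>(0,1)
result: ⟨0 0; 1 1⟩

Answer: ⟨0 0; 1 1⟩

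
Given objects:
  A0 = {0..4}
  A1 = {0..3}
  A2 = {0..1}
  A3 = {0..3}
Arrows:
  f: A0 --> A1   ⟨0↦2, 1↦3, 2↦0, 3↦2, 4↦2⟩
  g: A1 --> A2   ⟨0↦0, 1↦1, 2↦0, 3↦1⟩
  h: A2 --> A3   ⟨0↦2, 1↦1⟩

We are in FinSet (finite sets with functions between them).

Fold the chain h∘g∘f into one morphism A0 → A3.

Answer: ⟨0↦2, 1↦1, 2↦2, 3↦2, 4↦2⟩

Derivation:
  0 f-->2 g-->0 h-->2
  1 f-->3 g-->1 h-->1
  2 f-->0 g-->0 h-->2
  3 f-->2 g-->0 h-->2
  4 f-->2 g-->0 h-->2
result: ⟨0↦2, 1↦1, 2↦2, 3↦2, 4↦2⟩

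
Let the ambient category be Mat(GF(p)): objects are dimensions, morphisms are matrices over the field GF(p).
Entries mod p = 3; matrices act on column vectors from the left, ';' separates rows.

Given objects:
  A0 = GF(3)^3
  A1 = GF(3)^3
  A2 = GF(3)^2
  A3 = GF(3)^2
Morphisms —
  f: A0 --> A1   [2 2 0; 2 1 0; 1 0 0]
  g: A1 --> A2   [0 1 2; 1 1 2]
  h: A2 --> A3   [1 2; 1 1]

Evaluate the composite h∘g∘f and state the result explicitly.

Answer: [1 1 0; 1 1 0]

Trace:
  e0=(1,0,0) f-->(2,2,1) g-->(1,0) h-->(1,1)
  e1=(0,1,0) f-->(2,1,0) g-->(1,0) h-->(1,1)
  e2=(0,0,1) f-->(0,0,0) g-->(0,0) h-->(0,0)
⟦path⟧: [1 1 0; 1 1 0]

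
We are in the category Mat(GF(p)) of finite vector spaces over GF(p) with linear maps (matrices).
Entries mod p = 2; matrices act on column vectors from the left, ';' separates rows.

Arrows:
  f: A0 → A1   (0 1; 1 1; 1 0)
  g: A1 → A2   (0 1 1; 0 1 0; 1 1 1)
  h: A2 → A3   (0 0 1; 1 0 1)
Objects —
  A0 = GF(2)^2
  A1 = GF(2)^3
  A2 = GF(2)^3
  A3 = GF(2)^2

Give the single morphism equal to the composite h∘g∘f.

  e0=⟨1,0⟩ f→⟨0,1,1⟩ g→⟨0,1,0⟩ h→⟨0,0⟩
  e1=⟨0,1⟩ f→⟨1,1,0⟩ g→⟨1,1,0⟩ h→⟨0,1⟩
composite: (0 0; 0 1)

Answer: (0 0; 0 1)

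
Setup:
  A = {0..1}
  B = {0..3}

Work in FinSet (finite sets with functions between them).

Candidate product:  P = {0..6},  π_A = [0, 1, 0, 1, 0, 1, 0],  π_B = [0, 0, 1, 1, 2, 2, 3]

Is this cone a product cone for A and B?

Answer: NOT A VALID PRODUCT — |P|=7 ≠ |A|·|B|=8

Derivation:
|A|·|B| = 2·4 = 8;  |P| = 7
  → cardinalities differ; no bijection possible.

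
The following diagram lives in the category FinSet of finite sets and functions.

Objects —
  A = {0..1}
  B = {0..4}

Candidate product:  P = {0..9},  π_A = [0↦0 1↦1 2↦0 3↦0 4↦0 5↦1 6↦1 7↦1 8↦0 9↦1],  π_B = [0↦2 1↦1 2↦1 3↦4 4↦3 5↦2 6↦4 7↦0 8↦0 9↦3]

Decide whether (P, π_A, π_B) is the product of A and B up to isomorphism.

Answer: VALID PRODUCT

Trace:
|A|·|B| = 2·5 = 10;  |P| = 10
Check the pairing map k ↦ (π_A(k), π_B(k)):
  0 ↦ (0,2)
  1 ↦ (1,1)
  2 ↦ (0,1)
  3 ↦ (0,4)
  4 ↦ (0,3)
  5 ↦ (1,2)
  6 ↦ (1,4)
  7 ↦ (1,0)
  8 ↦ (0,0)
  9 ↦ (1,3)
distinct pairs in image: 10 / 10 needed
  → bijection onto A×B; projections well-typed.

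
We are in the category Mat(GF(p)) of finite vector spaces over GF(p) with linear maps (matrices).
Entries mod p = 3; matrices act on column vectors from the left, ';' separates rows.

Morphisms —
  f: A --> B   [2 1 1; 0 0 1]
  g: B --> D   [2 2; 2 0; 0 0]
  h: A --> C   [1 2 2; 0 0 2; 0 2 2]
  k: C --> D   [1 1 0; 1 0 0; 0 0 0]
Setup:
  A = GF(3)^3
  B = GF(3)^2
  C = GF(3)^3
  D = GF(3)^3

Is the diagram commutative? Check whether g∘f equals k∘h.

Answer: COMMUTES

Derivation:
Path 1 = f;g:
  e0=(1,0,0) f-->(2,0) g-->(1,1,0)
  e1=(0,1,0) f-->(1,0) g-->(2,2,0)
  e2=(0,0,1) f-->(1,1) g-->(1,2,0)
  result₁ = [1 2 1; 1 2 2; 0 0 0]
Path 2 = h;k:
  e0=(1,0,0) h-->(1,0,0) k-->(1,1,0)
  e1=(0,1,0) h-->(2,0,2) k-->(2,2,0)
  e2=(0,0,1) h-->(2,2,2) k-->(1,2,0)
  result₂ = [1 2 1; 1 2 2; 0 0 0]
Equal? YES — commutes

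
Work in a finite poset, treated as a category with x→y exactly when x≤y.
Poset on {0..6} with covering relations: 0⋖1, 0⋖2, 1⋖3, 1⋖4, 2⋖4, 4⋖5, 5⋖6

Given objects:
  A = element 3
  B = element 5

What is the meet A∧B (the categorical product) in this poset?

Answer: A∧B = 1

Trace:
{x : x≤A ∧ x≤B} = {0,1}  (A=3, B=5)
  0 ≤ 1
  1 ≤ 1
glb = 1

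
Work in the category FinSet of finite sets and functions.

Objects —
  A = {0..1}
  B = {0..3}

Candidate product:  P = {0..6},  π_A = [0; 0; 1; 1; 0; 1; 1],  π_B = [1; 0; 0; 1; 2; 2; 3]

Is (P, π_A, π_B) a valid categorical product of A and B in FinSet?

|A|·|B| = 2·4 = 8;  |P| = 7
  → cardinalities differ; no bijection possible.

Answer: NOT A VALID PRODUCT — |P|=7 ≠ |A|·|B|=8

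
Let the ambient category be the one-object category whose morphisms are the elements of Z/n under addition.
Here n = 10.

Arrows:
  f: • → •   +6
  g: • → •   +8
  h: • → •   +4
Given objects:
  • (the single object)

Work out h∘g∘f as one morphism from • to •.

Answer: +8

Derivation:
  0 +6≡6 +8≡4 +4≡8  (mod 10)
composite: +8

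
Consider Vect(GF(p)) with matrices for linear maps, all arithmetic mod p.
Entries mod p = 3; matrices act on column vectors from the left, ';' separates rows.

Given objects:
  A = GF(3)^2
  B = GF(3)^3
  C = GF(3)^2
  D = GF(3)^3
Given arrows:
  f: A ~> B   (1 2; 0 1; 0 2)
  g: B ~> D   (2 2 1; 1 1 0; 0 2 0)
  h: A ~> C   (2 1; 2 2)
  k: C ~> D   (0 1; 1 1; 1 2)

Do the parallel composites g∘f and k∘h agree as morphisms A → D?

Answer: COMMUTES

Trace:
1) trace f;g:
  e0=[1,0] f~>[1,0,0] g~>[2,1,0]
  e1=[0,1] f~>[2,1,2] g~>[2,0,2]
  composite₁ = (2 2; 1 0; 0 2)
2) trace h;k:
  e0=[1,0] h~>[2,2] k~>[2,1,0]
  e1=[0,1] h~>[1,2] k~>[2,0,2]
  composite₂ = (2 2; 1 0; 0 2)
Equal? YES — commutes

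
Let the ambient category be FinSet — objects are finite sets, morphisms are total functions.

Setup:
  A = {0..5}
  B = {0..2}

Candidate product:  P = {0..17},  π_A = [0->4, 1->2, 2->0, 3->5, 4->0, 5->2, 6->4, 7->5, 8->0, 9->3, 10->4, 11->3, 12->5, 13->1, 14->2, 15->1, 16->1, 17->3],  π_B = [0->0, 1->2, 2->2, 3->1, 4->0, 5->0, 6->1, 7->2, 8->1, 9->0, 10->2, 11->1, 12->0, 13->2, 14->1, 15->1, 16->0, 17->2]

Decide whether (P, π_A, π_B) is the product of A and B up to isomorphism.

Answer: VALID PRODUCT

Derivation:
|A|·|B| = 6·3 = 18;  |P| = 18
Check the pairing map k ↦ (π_A(k), π_B(k)):
  0 -> (4,0)
  1 -> (2,2)
  2 -> (0,2)
  3 -> (5,1)
  4 -> (0,0)
  5 -> (2,0)
  6 -> (4,1)
  7 -> (5,2)
  8 -> (0,1)
  9 -> (3,0)
  10 -> (4,2)
  11 -> (3,1)
  12 -> (5,0)
  13 -> (1,2)
  14 -> (2,1)
  15 -> (1,1)
  16 -> (1,0)
  17 -> (3,2)
distinct pairs in image: 18 / 18 needed
  → bijection onto A×B; projections well-typed.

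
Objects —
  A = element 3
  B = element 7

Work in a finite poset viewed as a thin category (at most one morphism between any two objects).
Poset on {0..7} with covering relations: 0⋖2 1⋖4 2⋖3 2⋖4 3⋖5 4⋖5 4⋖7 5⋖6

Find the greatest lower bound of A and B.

{x : x⊑A ∧ x⊑B} = {0,2}  (A=3, B=7)
  0 ⊑ 2
  2 ⊑ 2
glb = 2

Answer: A∧B = 2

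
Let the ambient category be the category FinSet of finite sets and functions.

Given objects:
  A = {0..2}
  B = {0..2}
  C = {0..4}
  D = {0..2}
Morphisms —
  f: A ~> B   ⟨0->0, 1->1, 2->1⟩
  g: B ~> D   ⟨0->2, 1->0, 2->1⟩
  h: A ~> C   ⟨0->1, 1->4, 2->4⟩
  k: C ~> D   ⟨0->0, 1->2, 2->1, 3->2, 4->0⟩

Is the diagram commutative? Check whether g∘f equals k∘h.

Along f;g (path 1):
  0 f~>0 g~>2
  1 f~>1 g~>0
  2 f~>1 g~>0
  result₁ = ⟨0->2, 1->0, 2->0⟩
Along h;k (path 2):
  0 h~>1 k~>2
  1 h~>4 k~>0
  2 h~>4 k~>0
  result₂ = ⟨0->2, 1->0, 2->0⟩
Equal? same morphism ✓

Answer: COMMUTES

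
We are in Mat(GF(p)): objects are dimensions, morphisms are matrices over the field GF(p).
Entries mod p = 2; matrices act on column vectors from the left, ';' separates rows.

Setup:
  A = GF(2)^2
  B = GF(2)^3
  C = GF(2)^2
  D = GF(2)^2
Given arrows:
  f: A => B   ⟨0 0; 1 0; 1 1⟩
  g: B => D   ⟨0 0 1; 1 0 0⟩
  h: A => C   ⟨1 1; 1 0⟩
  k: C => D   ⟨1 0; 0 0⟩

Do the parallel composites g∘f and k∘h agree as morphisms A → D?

Along f;g (path 1):
  e0=(1,0) f=>(0,1,1) g=>(1,0)
  e1=(0,1) f=>(0,0,1) g=>(1,0)
  composite₁ = ⟨1 1; 0 0⟩
Along h;k (path 2):
  e0=(1,0) h=>(1,1) k=>(1,0)
  e1=(0,1) h=>(1,0) k=>(1,0)
  composite₂ = ⟨1 1; 0 0⟩
Equal? equal; square commutes

Answer: COMMUTES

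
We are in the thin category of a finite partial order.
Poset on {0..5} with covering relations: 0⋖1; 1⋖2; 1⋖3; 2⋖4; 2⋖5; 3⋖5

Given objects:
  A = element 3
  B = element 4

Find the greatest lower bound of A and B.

Answer: A∧B = 1

Trace:
Lower bounds of A=3 and B=4: {0,1}
  0 ≤ 1
  1 ≤ 1
glb = 1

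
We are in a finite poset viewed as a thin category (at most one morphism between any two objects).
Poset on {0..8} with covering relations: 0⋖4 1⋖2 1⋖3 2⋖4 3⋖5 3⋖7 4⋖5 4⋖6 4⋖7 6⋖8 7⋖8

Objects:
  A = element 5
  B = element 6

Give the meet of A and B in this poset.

{x : x<=A ∧ x<=B} = {0,1,2,4}  (A=5, B=6)
  0 <= 4
  1 <= 4
  2 <= 4
  4 <= 4
glb = 4

Answer: A∧B = 4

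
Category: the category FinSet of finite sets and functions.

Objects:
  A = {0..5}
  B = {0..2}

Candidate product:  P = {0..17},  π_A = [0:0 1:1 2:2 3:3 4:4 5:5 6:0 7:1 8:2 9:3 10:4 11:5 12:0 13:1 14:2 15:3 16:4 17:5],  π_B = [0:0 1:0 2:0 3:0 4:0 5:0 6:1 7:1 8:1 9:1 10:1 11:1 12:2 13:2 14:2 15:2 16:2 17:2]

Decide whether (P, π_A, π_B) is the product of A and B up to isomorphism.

Answer: VALID PRODUCT

Work:
|A|·|B| = 6·3 = 18;  |P| = 18
Check the pairing map k ↦ (π_A(k), π_B(k)):
  0 : (0,0)
  1 : (1,0)
  2 : (2,0)
  3 : (3,0)
  4 : (4,0)
  5 : (5,0)
  6 : (0,1)
  7 : (1,1)
  8 : (2,1)
  9 : (3,1)
  10 : (4,1)
  11 : (5,1)
  12 : (0,2)
  13 : (1,2)
  14 : (2,2)
  15 : (3,2)
  16 : (4,2)
  17 : (5,2)
distinct pairs in image: 18 / 18 needed
  → bijection onto A×B; projections well-typed.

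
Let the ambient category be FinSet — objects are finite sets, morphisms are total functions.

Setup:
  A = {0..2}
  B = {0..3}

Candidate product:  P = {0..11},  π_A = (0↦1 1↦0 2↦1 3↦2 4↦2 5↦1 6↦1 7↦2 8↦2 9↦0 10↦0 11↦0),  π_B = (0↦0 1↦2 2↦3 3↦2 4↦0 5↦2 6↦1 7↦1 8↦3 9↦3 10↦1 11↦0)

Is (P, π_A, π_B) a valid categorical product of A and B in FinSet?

Answer: VALID PRODUCT

Trace:
|A|·|B| = 3·4 = 12;  |P| = 12
Check the pairing map k ↦ (π_A(k), π_B(k)):
  0 ↦ (1,0)
  1 ↦ (0,2)
  2 ↦ (1,3)
  3 ↦ (2,2)
  4 ↦ (2,0)
  5 ↦ (1,2)
  6 ↦ (1,1)
  7 ↦ (2,1)
  8 ↦ (2,3)
  9 ↦ (0,3)
  10 ↦ (0,1)
  11 ↦ (0,0)
distinct pairs in image: 12 / 12 needed
  → bijection onto A×B; projections well-typed.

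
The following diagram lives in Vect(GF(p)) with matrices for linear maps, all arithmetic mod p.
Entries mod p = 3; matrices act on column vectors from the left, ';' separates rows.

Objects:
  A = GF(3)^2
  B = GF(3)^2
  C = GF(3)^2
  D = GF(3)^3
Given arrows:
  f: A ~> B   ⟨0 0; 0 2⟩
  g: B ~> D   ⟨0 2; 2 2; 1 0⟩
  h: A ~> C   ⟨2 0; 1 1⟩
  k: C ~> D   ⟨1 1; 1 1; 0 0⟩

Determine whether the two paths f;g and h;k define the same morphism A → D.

Answer: COMMUTES

Trace:
Path 1 = f;g:
  e0=[1,0] f~>[0,0] g~>[0,0,0]
  e1=[0,1] f~>[0,2] g~>[1,1,0]
  composite₁ = ⟨0 1; 0 1; 0 0⟩
Path 2 = h;k:
  e0=[1,0] h~>[2,1] k~>[0,0,0]
  e1=[0,1] h~>[0,1] k~>[1,1,0]
  composite₂ = ⟨0 1; 0 1; 0 0⟩
Equal? YES — commutes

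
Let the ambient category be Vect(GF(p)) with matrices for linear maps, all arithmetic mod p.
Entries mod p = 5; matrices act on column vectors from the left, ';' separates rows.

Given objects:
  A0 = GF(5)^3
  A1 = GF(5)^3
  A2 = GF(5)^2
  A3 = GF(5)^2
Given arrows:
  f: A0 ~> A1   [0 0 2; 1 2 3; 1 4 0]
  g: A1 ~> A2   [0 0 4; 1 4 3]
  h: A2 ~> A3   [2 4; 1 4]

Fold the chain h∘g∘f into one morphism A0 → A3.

Answer: [1 2 1; 2 1 1]

Trace:
  e0=[1,0,0] f~>[0,1,1] g~>[4,2] h~>[1,2]
  e1=[0,1,0] f~>[0,2,4] g~>[1,0] h~>[2,1]
  e2=[0,0,1] f~>[2,3,0] g~>[0,4] h~>[1,1]
⟦path⟧: [1 2 1; 2 1 1]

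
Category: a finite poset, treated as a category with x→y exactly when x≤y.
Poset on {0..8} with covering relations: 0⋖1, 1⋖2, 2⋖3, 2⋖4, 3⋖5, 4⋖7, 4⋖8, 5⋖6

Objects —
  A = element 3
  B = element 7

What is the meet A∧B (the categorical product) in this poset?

Common predecessors of 3,7: {0,1,2}
  0 <= 2
  1 <= 2
  2 <= 2
glb = 2

Answer: A∧B = 2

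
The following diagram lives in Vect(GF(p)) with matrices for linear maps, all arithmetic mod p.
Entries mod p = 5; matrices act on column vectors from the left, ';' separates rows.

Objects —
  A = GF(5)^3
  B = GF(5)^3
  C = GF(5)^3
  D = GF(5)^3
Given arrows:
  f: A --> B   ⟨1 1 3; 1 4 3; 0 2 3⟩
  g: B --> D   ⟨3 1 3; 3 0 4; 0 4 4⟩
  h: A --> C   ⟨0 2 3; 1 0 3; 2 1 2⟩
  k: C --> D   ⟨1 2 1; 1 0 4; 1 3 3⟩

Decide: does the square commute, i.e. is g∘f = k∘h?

1) trace f;g:
  e0=(1,0,0) f-->(1,1,0) g-->(4,3,4)
  e1=(0,1,0) f-->(1,4,2) g-->(3,1,4)
  e2=(0,0,1) f-->(3,3,3) g-->(1,1,4)
  ⟦path⟧₁ = ⟨4 3 1; 3 1 1; 4 4 4⟩
2) trace h;k:
  e0=(1,0,0) h-->(0,1,2) k-->(4,3,4)
  e1=(0,1,0) h-->(2,0,1) k-->(3,1,0)
  e2=(0,0,1) h-->(3,3,2) k-->(1,1,3)
  ⟦path⟧₂ = ⟨4 3 1; 3 1 1; 4 0 3⟩
Equal? NO — does not commute

Answer: DOES NOT COMMUTE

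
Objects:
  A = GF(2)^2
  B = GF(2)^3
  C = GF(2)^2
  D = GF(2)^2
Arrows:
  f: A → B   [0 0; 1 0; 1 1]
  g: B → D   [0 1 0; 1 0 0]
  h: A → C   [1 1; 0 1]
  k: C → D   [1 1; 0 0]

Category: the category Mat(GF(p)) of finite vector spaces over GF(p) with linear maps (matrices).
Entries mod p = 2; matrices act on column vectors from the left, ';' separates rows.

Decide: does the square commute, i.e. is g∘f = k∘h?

Path 1 = f;g:
  e0=(1,0) f→(0,1,1) g→(1,0)
  e1=(0,1) f→(0,0,1) g→(0,0)
  result₁ = [1 0; 0 0]
Path 2 = h;k:
  e0=(1,0) h→(1,0) k→(1,0)
  e1=(0,1) h→(1,1) k→(0,0)
  result₂ = [1 0; 0 0]
Equal? YES — commutes

Answer: COMMUTES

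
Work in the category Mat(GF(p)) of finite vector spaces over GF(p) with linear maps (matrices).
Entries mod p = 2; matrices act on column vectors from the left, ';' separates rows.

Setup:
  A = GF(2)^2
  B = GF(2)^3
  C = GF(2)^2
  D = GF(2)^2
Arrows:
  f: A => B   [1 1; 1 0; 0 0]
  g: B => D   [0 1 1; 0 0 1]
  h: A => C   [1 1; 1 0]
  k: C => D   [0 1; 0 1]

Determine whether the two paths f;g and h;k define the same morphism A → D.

Path 1 = f;g:
  e0=(1,0) f=>(1,1,0) g=>(1,0)
  e1=(0,1) f=>(1,0,0) g=>(0,0)
  ⟦path⟧₁ = [1 0; 0 0]
Path 2 = h;k:
  e0=(1,0) h=>(1,1) k=>(1,1)
  e1=(0,1) h=>(1,0) k=>(0,0)
  ⟦path⟧₂ = [1 0; 1 0]
Equal? NO — does not commute

Answer: DOES NOT COMMUTE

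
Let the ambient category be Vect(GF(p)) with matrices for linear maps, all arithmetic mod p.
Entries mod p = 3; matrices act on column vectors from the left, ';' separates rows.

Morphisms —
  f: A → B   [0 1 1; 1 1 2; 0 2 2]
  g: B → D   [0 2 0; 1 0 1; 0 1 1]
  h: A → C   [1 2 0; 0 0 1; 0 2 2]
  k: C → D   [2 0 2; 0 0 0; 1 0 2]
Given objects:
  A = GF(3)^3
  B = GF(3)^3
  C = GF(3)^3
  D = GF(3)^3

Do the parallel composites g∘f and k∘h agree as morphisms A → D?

Answer: COMMUTES

Work:
Along f;g (path 1):
  e0=(1,0,0) f→(0,1,0) g→(2,0,1)
  e1=(0,1,0) f→(1,1,2) g→(2,0,0)
  e2=(0,0,1) f→(1,2,2) g→(1,0,1)
  result₁ = [2 2 1; 0 0 0; 1 0 1]
Along h;k (path 2):
  e0=(1,0,0) h→(1,0,0) k→(2,0,1)
  e1=(0,1,0) h→(2,0,2) k→(2,0,0)
  e2=(0,0,1) h→(0,1,2) k→(1,0,1)
  result₂ = [2 2 1; 0 0 0; 1 0 1]
Equal? equal; square commutes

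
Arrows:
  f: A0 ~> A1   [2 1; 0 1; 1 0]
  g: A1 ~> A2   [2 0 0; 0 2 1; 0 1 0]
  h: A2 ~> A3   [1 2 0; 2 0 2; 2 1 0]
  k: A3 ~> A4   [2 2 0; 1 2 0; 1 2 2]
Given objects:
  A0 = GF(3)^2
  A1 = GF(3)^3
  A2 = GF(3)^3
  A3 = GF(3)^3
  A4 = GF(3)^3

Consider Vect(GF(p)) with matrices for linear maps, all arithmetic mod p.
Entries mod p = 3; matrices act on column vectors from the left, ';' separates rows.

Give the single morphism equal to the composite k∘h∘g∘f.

  e0=⟨1,0⟩ f~>⟨2,0,1⟩ g~>⟨1,1,0⟩ h~>⟨0,2,0⟩ k~>⟨1,1,1⟩
  e1=⟨0,1⟩ f~>⟨1,1,0⟩ g~>⟨2,2,1⟩ h~>⟨0,0,0⟩ k~>⟨0,0,0⟩
⟦path⟧: [1 0; 1 0; 1 0]

Answer: [1 0; 1 0; 1 0]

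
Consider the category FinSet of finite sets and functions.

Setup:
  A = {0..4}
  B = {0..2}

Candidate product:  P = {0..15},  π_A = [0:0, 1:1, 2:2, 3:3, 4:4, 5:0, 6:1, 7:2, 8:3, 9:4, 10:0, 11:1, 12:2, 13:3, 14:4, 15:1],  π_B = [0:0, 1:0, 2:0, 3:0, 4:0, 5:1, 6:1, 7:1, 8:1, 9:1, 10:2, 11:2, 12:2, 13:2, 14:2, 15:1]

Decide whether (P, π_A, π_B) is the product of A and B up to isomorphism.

Answer: NOT A VALID PRODUCT — |P|=16 ≠ |A|·|B|=15

Derivation:
|A|·|B| = 5·3 = 15;  |P| = 16
  → cardinalities differ; no bijection possible.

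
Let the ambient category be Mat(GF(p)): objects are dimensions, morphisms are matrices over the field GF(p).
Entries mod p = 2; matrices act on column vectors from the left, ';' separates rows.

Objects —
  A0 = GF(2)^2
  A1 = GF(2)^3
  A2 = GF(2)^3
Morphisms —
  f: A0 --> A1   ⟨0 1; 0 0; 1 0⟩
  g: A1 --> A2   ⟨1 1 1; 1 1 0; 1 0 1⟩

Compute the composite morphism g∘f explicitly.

  e0=⟨1,0⟩ f-->⟨0,0,1⟩ g-->⟨1,0,1⟩
  e1=⟨0,1⟩ f-->⟨1,0,0⟩ g-->⟨1,1,1⟩
⟦path⟧: ⟨1 1; 0 1; 1 1⟩

Answer: ⟨1 1; 0 1; 1 1⟩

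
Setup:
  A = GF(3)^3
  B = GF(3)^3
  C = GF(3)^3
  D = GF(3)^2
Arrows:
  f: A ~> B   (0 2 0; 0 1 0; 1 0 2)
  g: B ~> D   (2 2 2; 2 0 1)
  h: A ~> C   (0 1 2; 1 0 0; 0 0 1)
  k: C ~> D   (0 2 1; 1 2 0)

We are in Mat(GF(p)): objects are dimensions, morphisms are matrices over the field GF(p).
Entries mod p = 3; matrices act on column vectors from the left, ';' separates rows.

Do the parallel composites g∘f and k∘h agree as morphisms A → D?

Answer: DOES NOT COMMUTE

Trace:
Path 1 = f;g:
  e0=⟨1,0,0⟩ f~>⟨0,0,1⟩ g~>⟨2,1⟩
  e1=⟨0,1,0⟩ f~>⟨2,1,0⟩ g~>⟨0,1⟩
  e2=⟨0,0,1⟩ f~>⟨0,0,2⟩ g~>⟨1,2⟩
  composite₁ = (2 0 1; 1 1 2)
Path 2 = h;k:
  e0=⟨1,0,0⟩ h~>⟨0,1,0⟩ k~>⟨2,2⟩
  e1=⟨0,1,0⟩ h~>⟨1,0,0⟩ k~>⟨0,1⟩
  e2=⟨0,0,1⟩ h~>⟨2,0,1⟩ k~>⟨1,2⟩
  composite₂ = (2 0 1; 2 1 2)
Equal? distinct morphisms ✗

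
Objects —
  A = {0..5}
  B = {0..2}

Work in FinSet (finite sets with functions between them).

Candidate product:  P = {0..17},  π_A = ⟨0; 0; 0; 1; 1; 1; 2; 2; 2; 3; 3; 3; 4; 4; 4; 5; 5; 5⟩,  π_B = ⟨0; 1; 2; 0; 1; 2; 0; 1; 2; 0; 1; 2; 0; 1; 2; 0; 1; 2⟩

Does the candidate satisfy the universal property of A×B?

Answer: VALID PRODUCT

Trace:
|A|·|B| = 6·3 = 18;  |P| = 18
Check the pairing map k ↦ (π_A(k), π_B(k)):
  0 ↦ (0,0)
  1 ↦ (0,1)
  2 ↦ (0,2)
  3 ↦ (1,0)
  4 ↦ (1,1)
  5 ↦ (1,2)
  6 ↦ (2,0)
  7 ↦ (2,1)
  8 ↦ (2,2)
  9 ↦ (3,0)
  10 ↦ (3,1)
  11 ↦ (3,2)
  12 ↦ (4,0)
  13 ↦ (4,1)
  14 ↦ (4,2)
  15 ↦ (5,0)
  16 ↦ (5,1)
  17 ↦ (5,2)
distinct pairs in image: 18 / 18 needed
  → bijection onto A×B; projections well-typed.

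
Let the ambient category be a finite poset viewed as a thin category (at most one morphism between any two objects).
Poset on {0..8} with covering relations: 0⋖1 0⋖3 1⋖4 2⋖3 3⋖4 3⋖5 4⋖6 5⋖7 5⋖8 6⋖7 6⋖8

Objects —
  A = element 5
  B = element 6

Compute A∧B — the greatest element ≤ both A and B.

Answer: A∧B = 3

Derivation:
Lower bounds of A=5 and B=6: {0,2,3}
  0 <= 3
  2 <= 3
  3 <= 3
glb = 3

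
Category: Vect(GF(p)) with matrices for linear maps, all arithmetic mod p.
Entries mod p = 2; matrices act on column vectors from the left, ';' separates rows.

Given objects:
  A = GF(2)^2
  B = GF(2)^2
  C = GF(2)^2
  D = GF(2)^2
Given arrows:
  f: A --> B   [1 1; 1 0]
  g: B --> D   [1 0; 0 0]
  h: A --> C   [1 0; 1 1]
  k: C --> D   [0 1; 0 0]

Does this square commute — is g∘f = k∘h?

Answer: COMMUTES

Derivation:
Along f;g (path 1):
  e0=(1,0) f-->(1,1) g-->(1,0)
  e1=(0,1) f-->(1,0) g-->(1,0)
  result₁ = [1 1; 0 0]
Along h;k (path 2):
  e0=(1,0) h-->(1,1) k-->(1,0)
  e1=(0,1) h-->(0,1) k-->(1,0)
  result₂ = [1 1; 0 0]
Equal? equal; square commutes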